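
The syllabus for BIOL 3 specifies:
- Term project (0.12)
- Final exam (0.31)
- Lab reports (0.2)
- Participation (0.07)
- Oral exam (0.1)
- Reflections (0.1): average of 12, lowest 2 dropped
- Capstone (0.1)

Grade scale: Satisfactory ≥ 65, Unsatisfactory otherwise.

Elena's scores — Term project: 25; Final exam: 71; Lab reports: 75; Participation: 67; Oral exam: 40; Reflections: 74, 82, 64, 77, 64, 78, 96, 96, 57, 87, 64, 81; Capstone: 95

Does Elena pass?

Reflections: drop 57, 64 → average of remaining 10 = 799/10 = 79.9
Weighted total:
  Term project 25 × 0.12 = 3
  Final exam 71 × 0.31 = 22.01
  Lab reports 75 × 0.2 = 15
  Participation 67 × 0.07 = 4.69
  Oral exam 40 × 0.1 = 4
  Reflections 79.9 × 0.1 = 7.99
  Capstone 95 × 0.1 = 9.5
Sum = 66.19
66.19 ≥ 65 → Satisfactory

Satisfactory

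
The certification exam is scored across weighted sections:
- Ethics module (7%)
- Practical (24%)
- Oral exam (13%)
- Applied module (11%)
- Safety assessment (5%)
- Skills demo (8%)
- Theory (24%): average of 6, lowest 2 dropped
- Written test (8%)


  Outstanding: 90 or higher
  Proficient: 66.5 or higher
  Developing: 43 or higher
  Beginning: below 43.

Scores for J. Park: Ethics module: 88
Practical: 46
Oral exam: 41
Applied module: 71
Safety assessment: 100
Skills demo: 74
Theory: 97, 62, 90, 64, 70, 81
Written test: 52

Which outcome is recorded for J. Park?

Developing

Theory: drop 62, 64 → average of remaining 4 = 338/4 = 84.5
Weighted total:
  Ethics module 88 × 0.07 = 6.16
  Practical 46 × 0.24 = 11.04
  Oral exam 41 × 0.13 = 5.33
  Applied module 71 × 0.11 = 7.81
  Safety assessment 100 × 0.05 = 5
  Skills demo 74 × 0.08 = 5.92
  Theory 84.5 × 0.24 = 20.28
  Written test 52 × 0.08 = 4.16
Sum = 65.7
65.7 is ≥ 43 and < 66.5 → Developing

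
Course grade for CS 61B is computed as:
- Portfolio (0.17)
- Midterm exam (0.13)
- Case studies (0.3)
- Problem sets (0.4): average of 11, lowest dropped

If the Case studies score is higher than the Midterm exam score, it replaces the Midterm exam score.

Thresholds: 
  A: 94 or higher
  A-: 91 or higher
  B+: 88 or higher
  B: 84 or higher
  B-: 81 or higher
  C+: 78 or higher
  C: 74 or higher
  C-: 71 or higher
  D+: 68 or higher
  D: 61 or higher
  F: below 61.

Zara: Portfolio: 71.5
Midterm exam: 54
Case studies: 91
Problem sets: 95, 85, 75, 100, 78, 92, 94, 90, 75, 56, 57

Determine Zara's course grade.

Problem sets: drop 56 → average of remaining 10 = 841/10 = 84.1
Case studies (91) > Midterm exam (54), so Midterm exam counts as 91.
Weighted total:
  Portfolio 71.5 × 0.17 = 12.155
  Midterm exam 91 × 0.13 = 11.83
  Case studies 91 × 0.3 = 27.3
  Problem sets 84.1 × 0.4 = 33.64
Sum = 84.925
84.925 is ≥ 84 and < 88 → B

B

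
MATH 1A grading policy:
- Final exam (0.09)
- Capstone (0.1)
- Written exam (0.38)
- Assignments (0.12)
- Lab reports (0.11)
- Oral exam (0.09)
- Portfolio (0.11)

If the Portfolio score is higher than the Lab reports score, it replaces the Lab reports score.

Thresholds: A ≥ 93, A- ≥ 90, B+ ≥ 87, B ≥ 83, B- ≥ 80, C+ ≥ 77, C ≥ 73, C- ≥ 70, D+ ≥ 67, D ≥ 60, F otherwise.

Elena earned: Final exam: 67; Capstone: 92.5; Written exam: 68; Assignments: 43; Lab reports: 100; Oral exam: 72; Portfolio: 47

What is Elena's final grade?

D+

Portfolio (47) ≤ Lab reports (100), so Lab reports stays at 100.
Weighted total:
  Final exam 67 × 0.09 = 6.03
  Capstone 92.5 × 0.1 = 9.25
  Written exam 68 × 0.38 = 25.84
  Assignments 43 × 0.12 = 5.16
  Lab reports 100 × 0.11 = 11
  Oral exam 72 × 0.09 = 6.48
  Portfolio 47 × 0.11 = 5.17
Sum = 68.93
68.93 is ≥ 67 and < 70 → D+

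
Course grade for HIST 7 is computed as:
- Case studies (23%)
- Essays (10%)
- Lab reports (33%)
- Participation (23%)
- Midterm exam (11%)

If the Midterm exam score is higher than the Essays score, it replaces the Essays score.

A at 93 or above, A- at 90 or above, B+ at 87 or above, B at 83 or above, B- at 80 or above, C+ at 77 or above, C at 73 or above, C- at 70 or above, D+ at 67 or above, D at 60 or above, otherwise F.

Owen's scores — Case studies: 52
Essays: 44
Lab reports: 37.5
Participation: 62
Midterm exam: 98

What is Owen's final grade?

F

Midterm exam (98) > Essays (44), so Essays counts as 98.
Weighted total:
  Case studies 52 × 0.23 = 11.96
  Essays 98 × 0.1 = 9.8
  Lab reports 37.5 × 0.33 = 12.375
  Participation 62 × 0.23 = 14.26
  Midterm exam 98 × 0.11 = 10.78
Sum = 59.175
59.175 < 60 → F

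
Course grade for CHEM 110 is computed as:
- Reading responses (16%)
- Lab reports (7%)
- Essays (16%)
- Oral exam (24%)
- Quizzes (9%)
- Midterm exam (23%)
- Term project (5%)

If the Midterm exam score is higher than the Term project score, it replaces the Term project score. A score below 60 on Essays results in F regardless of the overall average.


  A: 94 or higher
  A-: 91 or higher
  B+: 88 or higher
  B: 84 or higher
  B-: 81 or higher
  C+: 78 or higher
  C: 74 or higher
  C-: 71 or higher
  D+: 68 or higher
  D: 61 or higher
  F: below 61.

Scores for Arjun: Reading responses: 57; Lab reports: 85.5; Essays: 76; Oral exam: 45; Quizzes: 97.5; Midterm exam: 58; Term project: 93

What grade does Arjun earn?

D

Midterm exam (58) ≤ Term project (93), so Term project stays at 93.
Essays score 76 ≥ 60: minimum met.
Weighted total:
  Reading responses 57 × 0.16 = 9.12
  Lab reports 85.5 × 0.07 = 5.985
  Essays 76 × 0.16 = 12.16
  Oral exam 45 × 0.24 = 10.8
  Quizzes 97.5 × 0.09 = 8.775
  Midterm exam 58 × 0.23 = 13.34
  Term project 93 × 0.05 = 4.65
Sum = 64.83
64.83 is ≥ 61 and < 68 → D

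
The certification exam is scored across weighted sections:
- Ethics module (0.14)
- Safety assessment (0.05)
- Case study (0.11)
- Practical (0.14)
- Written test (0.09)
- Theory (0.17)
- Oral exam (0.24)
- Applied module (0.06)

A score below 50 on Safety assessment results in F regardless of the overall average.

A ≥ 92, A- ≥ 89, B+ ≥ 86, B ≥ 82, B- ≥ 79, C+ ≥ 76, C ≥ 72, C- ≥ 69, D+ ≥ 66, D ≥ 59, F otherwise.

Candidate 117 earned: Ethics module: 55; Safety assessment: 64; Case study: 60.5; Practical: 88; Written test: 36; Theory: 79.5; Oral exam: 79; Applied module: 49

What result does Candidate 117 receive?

D+

Safety assessment score 64 ≥ 50: minimum met.
Weighted total:
  Ethics module 55 × 0.14 = 7.7
  Safety assessment 64 × 0.05 = 3.2
  Case study 60.5 × 0.11 = 6.655
  Practical 88 × 0.14 = 12.32
  Written test 36 × 0.09 = 3.24
  Theory 79.5 × 0.17 = 13.515
  Oral exam 79 × 0.24 = 18.96
  Applied module 49 × 0.06 = 2.94
Sum = 68.53
68.53 is ≥ 66 and < 69 → D+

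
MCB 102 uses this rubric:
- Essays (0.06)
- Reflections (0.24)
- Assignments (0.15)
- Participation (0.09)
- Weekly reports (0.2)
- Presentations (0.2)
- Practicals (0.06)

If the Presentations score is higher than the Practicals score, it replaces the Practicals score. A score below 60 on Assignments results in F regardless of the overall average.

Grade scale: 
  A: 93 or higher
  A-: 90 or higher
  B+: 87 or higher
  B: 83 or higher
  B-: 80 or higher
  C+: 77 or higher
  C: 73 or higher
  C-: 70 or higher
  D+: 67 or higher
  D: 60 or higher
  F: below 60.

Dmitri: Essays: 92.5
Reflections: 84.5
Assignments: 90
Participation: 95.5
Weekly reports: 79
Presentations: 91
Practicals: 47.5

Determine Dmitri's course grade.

Presentations (91) > Practicals (47.5), so Practicals counts as 91.
Assignments score 90 ≥ 60: minimum met.
Weighted total:
  Essays 92.5 × 0.06 = 5.55
  Reflections 84.5 × 0.24 = 20.28
  Assignments 90 × 0.15 = 13.5
  Participation 95.5 × 0.09 = 8.595
  Weekly reports 79 × 0.2 = 15.8
  Presentations 91 × 0.2 = 18.2
  Practicals 91 × 0.06 = 5.46
Sum = 87.385
87.385 is ≥ 87 and < 90 → B+

B+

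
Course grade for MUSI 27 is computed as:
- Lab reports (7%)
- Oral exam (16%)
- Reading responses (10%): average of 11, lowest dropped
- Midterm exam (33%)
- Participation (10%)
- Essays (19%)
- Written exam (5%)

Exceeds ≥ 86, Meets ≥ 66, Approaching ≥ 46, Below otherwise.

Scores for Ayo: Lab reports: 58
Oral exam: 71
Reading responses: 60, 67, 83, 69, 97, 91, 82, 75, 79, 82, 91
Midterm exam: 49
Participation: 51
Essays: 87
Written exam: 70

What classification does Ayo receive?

Approaching

Reading responses: drop 60 → average of remaining 10 = 816/10 = 81.6
Weighted total:
  Lab reports 58 × 0.07 = 4.06
  Oral exam 71 × 0.16 = 11.36
  Reading responses 81.6 × 0.1 = 8.16
  Midterm exam 49 × 0.33 = 16.17
  Participation 51 × 0.1 = 5.1
  Essays 87 × 0.19 = 16.53
  Written exam 70 × 0.05 = 3.5
Sum = 64.88
64.88 is ≥ 46 and < 66 → Approaching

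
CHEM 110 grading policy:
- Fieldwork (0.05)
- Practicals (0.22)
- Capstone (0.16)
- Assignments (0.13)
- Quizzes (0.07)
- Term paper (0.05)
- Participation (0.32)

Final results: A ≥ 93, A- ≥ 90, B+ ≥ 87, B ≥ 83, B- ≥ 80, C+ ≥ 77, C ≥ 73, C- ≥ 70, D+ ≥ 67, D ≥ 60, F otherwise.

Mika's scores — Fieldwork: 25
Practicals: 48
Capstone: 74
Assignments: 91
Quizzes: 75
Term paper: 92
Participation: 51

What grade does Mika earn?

Weighted total:
  Fieldwork 25 × 0.05 = 1.25
  Practicals 48 × 0.22 = 10.56
  Capstone 74 × 0.16 = 11.84
  Assignments 91 × 0.13 = 11.83
  Quizzes 75 × 0.07 = 5.25
  Term paper 92 × 0.05 = 4.6
  Participation 51 × 0.32 = 16.32
Sum = 61.65
61.65 is ≥ 60 and < 67 → D

D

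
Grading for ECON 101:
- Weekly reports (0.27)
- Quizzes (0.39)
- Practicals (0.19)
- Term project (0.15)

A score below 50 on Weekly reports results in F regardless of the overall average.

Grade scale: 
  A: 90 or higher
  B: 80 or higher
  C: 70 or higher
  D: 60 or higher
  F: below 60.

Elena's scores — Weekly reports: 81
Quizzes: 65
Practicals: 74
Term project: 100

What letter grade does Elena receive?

Weekly reports score 81 ≥ 50: minimum met.
Weighted total:
  Weekly reports 81 × 0.27 = 21.87
  Quizzes 65 × 0.39 = 25.35
  Practicals 74 × 0.19 = 14.06
  Term project 100 × 0.15 = 15
Sum = 76.28
76.28 is ≥ 70 and < 80 → C

C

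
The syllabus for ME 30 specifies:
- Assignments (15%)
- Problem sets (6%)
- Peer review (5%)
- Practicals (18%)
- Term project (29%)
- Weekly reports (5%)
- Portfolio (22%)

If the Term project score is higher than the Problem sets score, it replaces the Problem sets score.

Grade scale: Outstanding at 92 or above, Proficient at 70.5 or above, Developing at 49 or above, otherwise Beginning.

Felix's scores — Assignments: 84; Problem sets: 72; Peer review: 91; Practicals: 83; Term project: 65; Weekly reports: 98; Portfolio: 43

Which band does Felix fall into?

Developing

Term project (65) ≤ Problem sets (72), so Problem sets stays at 72.
Weighted total:
  Assignments 84 × 0.15 = 12.6
  Problem sets 72 × 0.06 = 4.32
  Peer review 91 × 0.05 = 4.55
  Practicals 83 × 0.18 = 14.94
  Term project 65 × 0.29 = 18.85
  Weekly reports 98 × 0.05 = 4.9
  Portfolio 43 × 0.22 = 9.46
Sum = 69.62
69.62 is ≥ 49 and < 70.5 → Developing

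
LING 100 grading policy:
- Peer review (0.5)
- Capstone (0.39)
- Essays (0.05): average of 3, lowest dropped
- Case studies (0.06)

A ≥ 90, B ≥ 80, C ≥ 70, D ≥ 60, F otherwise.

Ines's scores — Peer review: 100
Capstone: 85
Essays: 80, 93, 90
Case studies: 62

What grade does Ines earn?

Essays: drop 80 → average of remaining 2 = 183/2 = 91.5
Weighted total:
  Peer review 100 × 0.5 = 50
  Capstone 85 × 0.39 = 33.15
  Essays 91.5 × 0.05 = 4.575
  Case studies 62 × 0.06 = 3.72
Sum = 91.445
91.445 ≥ 90 → A

A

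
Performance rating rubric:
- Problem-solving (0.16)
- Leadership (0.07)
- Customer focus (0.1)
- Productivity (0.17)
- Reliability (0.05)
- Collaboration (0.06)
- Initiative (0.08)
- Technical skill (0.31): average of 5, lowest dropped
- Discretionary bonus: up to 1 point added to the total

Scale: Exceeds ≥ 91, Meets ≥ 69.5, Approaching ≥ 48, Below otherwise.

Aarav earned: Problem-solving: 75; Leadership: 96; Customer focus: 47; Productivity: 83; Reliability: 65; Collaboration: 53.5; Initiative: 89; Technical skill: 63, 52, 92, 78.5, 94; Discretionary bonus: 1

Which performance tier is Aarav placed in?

Technical skill: drop 52 → average of remaining 4 = 327.5/4 = 81.875
Weighted total:
  Problem-solving 75 × 0.16 = 12
  Leadership 96 × 0.07 = 6.72
  Customer focus 47 × 0.1 = 4.7
  Productivity 83 × 0.17 = 14.11
  Reliability 65 × 0.05 = 3.25
  Collaboration 53.5 × 0.06 = 3.21
  Initiative 89 × 0.08 = 7.12
  Technical skill 81.875 × 0.31 = 25.38125
Sum = 76.49125
Discretionary bonus: 76.49125 + 1 = 77.49125
77.49125 is ≥ 69.5 and < 91 → Meets

Meets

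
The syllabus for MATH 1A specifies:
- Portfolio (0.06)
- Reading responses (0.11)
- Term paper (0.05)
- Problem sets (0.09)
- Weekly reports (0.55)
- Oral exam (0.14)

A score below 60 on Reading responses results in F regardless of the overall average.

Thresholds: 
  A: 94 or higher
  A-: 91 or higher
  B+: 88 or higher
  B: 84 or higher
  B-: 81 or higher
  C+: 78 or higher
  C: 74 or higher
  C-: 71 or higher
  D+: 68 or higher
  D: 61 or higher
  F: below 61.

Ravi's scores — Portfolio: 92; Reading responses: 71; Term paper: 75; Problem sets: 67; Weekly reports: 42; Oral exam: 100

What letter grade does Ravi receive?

F

Reading responses score 71 ≥ 60: minimum met.
Weighted total:
  Portfolio 92 × 0.06 = 5.52
  Reading responses 71 × 0.11 = 7.81
  Term paper 75 × 0.05 = 3.75
  Problem sets 67 × 0.09 = 6.03
  Weekly reports 42 × 0.55 = 23.1
  Oral exam 100 × 0.14 = 14
Sum = 60.21
60.21 < 61 → F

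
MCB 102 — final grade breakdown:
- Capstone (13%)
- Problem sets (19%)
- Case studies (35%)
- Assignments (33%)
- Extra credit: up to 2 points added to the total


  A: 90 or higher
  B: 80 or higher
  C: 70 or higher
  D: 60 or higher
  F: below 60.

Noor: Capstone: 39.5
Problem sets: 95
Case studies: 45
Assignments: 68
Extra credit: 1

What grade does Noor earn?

D

Weighted total:
  Capstone 39.5 × 0.13 = 5.135
  Problem sets 95 × 0.19 = 18.05
  Case studies 45 × 0.35 = 15.75
  Assignments 68 × 0.33 = 22.44
Sum = 61.375
Extra credit: 61.375 + 1 = 62.375
62.375 is ≥ 60 and < 70 → D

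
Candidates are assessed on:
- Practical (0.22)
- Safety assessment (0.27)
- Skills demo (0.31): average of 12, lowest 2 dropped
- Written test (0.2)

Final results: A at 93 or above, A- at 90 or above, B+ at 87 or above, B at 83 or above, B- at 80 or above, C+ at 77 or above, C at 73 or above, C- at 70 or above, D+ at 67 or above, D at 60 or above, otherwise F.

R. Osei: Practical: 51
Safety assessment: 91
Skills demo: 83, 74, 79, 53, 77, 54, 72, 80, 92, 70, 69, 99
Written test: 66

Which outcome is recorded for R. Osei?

Skills demo: drop 53, 54 → average of remaining 10 = 795/10 = 79.5
Weighted total:
  Practical 51 × 0.22 = 11.22
  Safety assessment 91 × 0.27 = 24.57
  Skills demo 79.5 × 0.31 = 24.645
  Written test 66 × 0.2 = 13.2
Sum = 73.635
73.635 is ≥ 73 and < 77 → C

C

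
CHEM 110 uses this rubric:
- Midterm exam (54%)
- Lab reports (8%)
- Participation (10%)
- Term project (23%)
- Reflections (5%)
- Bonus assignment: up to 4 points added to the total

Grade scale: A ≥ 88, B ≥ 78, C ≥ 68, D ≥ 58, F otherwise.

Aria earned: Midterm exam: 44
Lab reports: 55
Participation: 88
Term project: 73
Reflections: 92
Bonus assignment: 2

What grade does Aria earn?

Weighted total:
  Midterm exam 44 × 0.54 = 23.76
  Lab reports 55 × 0.08 = 4.4
  Participation 88 × 0.1 = 8.8
  Term project 73 × 0.23 = 16.79
  Reflections 92 × 0.05 = 4.6
Sum = 58.35
Bonus assignment: 58.35 + 2 = 60.35
60.35 is ≥ 58 and < 68 → D

D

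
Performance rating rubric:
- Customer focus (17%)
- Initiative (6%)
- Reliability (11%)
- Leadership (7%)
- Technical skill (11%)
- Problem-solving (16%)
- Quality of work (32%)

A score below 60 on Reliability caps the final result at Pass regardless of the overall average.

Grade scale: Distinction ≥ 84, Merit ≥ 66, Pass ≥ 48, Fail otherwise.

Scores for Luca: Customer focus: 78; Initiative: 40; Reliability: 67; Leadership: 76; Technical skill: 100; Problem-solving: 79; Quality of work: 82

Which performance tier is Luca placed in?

Reliability score 67 ≥ 60: minimum met.
Weighted total:
  Customer focus 78 × 0.17 = 13.26
  Initiative 40 × 0.06 = 2.4
  Reliability 67 × 0.11 = 7.37
  Leadership 76 × 0.07 = 5.32
  Technical skill 100 × 0.11 = 11
  Problem-solving 79 × 0.16 = 12.64
  Quality of work 82 × 0.32 = 26.24
Sum = 78.23
78.23 is ≥ 66 and < 84 → Merit

Merit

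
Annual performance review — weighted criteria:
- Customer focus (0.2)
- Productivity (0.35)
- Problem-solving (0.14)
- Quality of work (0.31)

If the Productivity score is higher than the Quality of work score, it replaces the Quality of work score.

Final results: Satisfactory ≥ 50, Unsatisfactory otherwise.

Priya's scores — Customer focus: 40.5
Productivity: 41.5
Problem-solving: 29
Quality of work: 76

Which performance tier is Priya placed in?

Satisfactory

Productivity (41.5) ≤ Quality of work (76), so Quality of work stays at 76.
Weighted total:
  Customer focus 40.5 × 0.2 = 8.1
  Productivity 41.5 × 0.35 = 14.525
  Problem-solving 29 × 0.14 = 4.06
  Quality of work 76 × 0.31 = 23.56
Sum = 50.245
50.245 ≥ 50 → Satisfactory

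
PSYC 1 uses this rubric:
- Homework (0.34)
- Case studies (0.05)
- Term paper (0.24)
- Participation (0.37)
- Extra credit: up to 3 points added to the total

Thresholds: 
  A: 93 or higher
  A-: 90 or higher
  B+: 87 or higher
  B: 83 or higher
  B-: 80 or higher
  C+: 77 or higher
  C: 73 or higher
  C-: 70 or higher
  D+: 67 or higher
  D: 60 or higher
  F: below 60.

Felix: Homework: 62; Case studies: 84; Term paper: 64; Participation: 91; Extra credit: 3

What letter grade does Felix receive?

Weighted total:
  Homework 62 × 0.34 = 21.08
  Case studies 84 × 0.05 = 4.2
  Term paper 64 × 0.24 = 15.36
  Participation 91 × 0.37 = 33.67
Sum = 74.31
Extra credit: 74.31 + 3 = 77.31
77.31 is ≥ 77 and < 80 → C+

C+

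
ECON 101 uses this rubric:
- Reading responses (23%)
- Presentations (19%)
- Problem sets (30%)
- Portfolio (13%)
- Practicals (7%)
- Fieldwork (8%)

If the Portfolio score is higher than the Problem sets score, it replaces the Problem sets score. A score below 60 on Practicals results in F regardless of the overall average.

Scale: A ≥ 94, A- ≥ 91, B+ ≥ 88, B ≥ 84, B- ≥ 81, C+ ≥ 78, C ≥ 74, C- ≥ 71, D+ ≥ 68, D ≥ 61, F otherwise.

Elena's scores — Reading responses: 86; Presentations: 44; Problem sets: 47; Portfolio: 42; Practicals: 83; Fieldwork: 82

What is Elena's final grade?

Portfolio (42) ≤ Problem sets (47), so Problem sets stays at 47.
Practicals score 83 ≥ 60: minimum met.
Weighted total:
  Reading responses 86 × 0.23 = 19.78
  Presentations 44 × 0.19 = 8.36
  Problem sets 47 × 0.3 = 14.1
  Portfolio 42 × 0.13 = 5.46
  Practicals 83 × 0.07 = 5.81
  Fieldwork 82 × 0.08 = 6.56
Sum = 60.07
60.07 < 61 → F

F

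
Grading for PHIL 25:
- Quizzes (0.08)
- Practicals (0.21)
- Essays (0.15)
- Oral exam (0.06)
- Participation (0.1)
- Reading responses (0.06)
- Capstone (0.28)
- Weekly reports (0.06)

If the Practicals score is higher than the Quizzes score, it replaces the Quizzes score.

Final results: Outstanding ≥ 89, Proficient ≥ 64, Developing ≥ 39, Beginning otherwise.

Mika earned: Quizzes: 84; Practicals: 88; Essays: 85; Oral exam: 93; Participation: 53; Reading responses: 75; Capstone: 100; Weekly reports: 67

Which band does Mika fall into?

Proficient

Practicals (88) > Quizzes (84), so Quizzes counts as 88.
Weighted total:
  Quizzes 88 × 0.08 = 7.04
  Practicals 88 × 0.21 = 18.48
  Essays 85 × 0.15 = 12.75
  Oral exam 93 × 0.06 = 5.58
  Participation 53 × 0.1 = 5.3
  Reading responses 75 × 0.06 = 4.5
  Capstone 100 × 0.28 = 28
  Weekly reports 67 × 0.06 = 4.02
Sum = 85.67
85.67 is ≥ 64 and < 89 → Proficient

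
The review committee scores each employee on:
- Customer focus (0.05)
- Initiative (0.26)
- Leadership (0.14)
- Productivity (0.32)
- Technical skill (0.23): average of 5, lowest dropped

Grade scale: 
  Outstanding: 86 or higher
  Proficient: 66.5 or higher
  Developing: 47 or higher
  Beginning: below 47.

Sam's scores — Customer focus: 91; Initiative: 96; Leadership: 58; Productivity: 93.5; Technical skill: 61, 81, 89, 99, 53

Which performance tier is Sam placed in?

Technical skill: drop 53 → average of remaining 4 = 330/4 = 82.5
Weighted total:
  Customer focus 91 × 0.05 = 4.55
  Initiative 96 × 0.26 = 24.96
  Leadership 58 × 0.14 = 8.12
  Productivity 93.5 × 0.32 = 29.92
  Technical skill 82.5 × 0.23 = 18.975
Sum = 86.525
86.525 ≥ 86 → Outstanding

Outstanding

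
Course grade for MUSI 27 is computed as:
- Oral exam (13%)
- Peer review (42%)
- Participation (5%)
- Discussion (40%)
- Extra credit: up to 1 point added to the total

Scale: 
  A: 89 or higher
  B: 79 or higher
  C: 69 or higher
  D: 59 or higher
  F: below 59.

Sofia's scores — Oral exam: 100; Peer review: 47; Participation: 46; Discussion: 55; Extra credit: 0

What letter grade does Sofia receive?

Weighted total:
  Oral exam 100 × 0.13 = 13
  Peer review 47 × 0.42 = 19.74
  Participation 46 × 0.05 = 2.3
  Discussion 55 × 0.4 = 22
Sum = 57.04
Extra credit: 57.04 + 0 = 57.04
57.04 < 59 → F

F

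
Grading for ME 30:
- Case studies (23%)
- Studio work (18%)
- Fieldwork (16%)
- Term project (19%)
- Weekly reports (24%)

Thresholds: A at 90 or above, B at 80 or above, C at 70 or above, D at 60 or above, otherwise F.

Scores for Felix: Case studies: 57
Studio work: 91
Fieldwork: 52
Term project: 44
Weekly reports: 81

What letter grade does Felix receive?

D

Weighted total:
  Case studies 57 × 0.23 = 13.11
  Studio work 91 × 0.18 = 16.38
  Fieldwork 52 × 0.16 = 8.32
  Term project 44 × 0.19 = 8.36
  Weekly reports 81 × 0.24 = 19.44
Sum = 65.61
65.61 is ≥ 60 and < 70 → D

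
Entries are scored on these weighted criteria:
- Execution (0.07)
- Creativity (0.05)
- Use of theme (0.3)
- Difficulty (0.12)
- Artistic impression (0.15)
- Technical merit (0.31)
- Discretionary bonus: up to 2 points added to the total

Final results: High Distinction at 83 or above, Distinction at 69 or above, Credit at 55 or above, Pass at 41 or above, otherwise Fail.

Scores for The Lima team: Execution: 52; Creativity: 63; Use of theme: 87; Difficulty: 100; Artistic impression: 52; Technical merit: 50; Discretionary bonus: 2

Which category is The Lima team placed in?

Weighted total:
  Execution 52 × 0.07 = 3.64
  Creativity 63 × 0.05 = 3.15
  Use of theme 87 × 0.3 = 26.1
  Difficulty 100 × 0.12 = 12
  Artistic impression 52 × 0.15 = 7.8
  Technical merit 50 × 0.31 = 15.5
Sum = 68.19
Discretionary bonus: 68.19 + 2 = 70.19
70.19 is ≥ 69 and < 83 → Distinction

Distinction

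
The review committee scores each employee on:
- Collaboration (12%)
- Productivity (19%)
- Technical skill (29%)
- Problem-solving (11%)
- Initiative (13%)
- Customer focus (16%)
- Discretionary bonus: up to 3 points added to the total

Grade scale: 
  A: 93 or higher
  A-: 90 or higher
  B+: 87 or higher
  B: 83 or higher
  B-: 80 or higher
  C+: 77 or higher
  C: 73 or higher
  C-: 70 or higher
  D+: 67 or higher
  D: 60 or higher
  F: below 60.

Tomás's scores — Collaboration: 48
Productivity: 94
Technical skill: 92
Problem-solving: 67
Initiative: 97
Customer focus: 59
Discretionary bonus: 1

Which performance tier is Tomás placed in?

Weighted total:
  Collaboration 48 × 0.12 = 5.76
  Productivity 94 × 0.19 = 17.86
  Technical skill 92 × 0.29 = 26.68
  Problem-solving 67 × 0.11 = 7.37
  Initiative 97 × 0.13 = 12.61
  Customer focus 59 × 0.16 = 9.44
Sum = 79.72
Discretionary bonus: 79.72 + 1 = 80.72
80.72 is ≥ 80 and < 83 → B-

B-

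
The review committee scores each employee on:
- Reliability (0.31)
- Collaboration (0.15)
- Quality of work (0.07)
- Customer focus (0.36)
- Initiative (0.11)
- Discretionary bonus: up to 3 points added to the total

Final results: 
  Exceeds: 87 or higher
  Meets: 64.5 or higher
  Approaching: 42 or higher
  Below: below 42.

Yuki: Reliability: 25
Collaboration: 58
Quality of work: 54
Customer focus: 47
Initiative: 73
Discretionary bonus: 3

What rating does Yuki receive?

Approaching

Weighted total:
  Reliability 25 × 0.31 = 7.75
  Collaboration 58 × 0.15 = 8.7
  Quality of work 54 × 0.07 = 3.78
  Customer focus 47 × 0.36 = 16.92
  Initiative 73 × 0.11 = 8.03
Sum = 45.18
Discretionary bonus: 45.18 + 3 = 48.18
48.18 is ≥ 42 and < 64.5 → Approaching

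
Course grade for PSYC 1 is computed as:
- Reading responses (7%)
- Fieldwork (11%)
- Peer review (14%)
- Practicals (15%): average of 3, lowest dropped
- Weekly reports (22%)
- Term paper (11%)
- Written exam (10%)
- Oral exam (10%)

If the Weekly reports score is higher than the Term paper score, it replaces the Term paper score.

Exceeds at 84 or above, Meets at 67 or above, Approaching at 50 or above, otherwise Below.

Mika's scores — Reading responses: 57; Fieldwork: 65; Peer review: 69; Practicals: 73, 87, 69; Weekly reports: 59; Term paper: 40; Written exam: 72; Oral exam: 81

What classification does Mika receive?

Meets

Practicals: drop 69 → average of remaining 2 = 160/2 = 80
Weekly reports (59) > Term paper (40), so Term paper counts as 59.
Weighted total:
  Reading responses 57 × 0.07 = 3.99
  Fieldwork 65 × 0.11 = 7.15
  Peer review 69 × 0.14 = 9.66
  Practicals 80 × 0.15 = 12
  Weekly reports 59 × 0.22 = 12.98
  Term paper 59 × 0.11 = 6.49
  Written exam 72 × 0.1 = 7.2
  Oral exam 81 × 0.1 = 8.1
Sum = 67.57
67.57 is ≥ 67 and < 84 → Meets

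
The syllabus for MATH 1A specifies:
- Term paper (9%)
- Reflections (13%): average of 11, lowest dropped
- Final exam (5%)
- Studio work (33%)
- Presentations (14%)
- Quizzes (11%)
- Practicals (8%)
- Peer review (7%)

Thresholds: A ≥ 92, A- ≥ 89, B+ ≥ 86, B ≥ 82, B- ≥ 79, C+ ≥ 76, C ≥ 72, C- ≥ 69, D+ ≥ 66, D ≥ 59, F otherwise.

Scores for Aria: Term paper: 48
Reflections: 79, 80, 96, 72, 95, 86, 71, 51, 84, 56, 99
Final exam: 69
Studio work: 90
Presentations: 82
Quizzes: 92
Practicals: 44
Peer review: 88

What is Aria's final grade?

Reflections: drop 51 → average of remaining 10 = 818/10 = 81.8
Weighted total:
  Term paper 48 × 0.09 = 4.32
  Reflections 81.8 × 0.13 = 10.634
  Final exam 69 × 0.05 = 3.45
  Studio work 90 × 0.33 = 29.7
  Presentations 82 × 0.14 = 11.48
  Quizzes 92 × 0.11 = 10.12
  Practicals 44 × 0.08 = 3.52
  Peer review 88 × 0.07 = 6.16
Sum = 79.384
79.384 is ≥ 79 and < 82 → B-

B-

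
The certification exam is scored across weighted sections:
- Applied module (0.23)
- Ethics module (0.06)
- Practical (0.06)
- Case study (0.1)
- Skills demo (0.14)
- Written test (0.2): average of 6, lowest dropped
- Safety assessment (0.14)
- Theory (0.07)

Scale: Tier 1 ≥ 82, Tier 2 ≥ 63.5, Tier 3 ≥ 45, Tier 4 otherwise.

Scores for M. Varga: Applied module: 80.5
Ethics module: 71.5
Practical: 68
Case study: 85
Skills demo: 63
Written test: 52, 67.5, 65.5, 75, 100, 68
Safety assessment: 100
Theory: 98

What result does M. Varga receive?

Written test: drop 52 → average of remaining 5 = 376/5 = 75.2
Weighted total:
  Applied module 80.5 × 0.23 = 18.515
  Ethics module 71.5 × 0.06 = 4.29
  Practical 68 × 0.06 = 4.08
  Case study 85 × 0.1 = 8.5
  Skills demo 63 × 0.14 = 8.82
  Written test 75.2 × 0.2 = 15.04
  Safety assessment 100 × 0.14 = 14
  Theory 98 × 0.07 = 6.86
Sum = 80.105
80.105 is ≥ 63.5 and < 82 → Tier 2

Tier 2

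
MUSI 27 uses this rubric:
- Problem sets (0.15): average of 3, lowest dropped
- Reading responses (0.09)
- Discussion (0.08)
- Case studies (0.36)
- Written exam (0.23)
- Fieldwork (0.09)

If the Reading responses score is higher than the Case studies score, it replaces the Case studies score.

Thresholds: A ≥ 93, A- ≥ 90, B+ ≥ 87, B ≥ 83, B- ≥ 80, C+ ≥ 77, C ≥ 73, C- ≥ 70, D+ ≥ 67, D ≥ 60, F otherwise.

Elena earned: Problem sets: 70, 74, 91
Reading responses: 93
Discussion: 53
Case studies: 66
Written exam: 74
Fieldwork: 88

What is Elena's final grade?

B

Problem sets: drop 70 → average of remaining 2 = 165/2 = 82.5
Reading responses (93) > Case studies (66), so Case studies counts as 93.
Weighted total:
  Problem sets 82.5 × 0.15 = 12.375
  Reading responses 93 × 0.09 = 8.37
  Discussion 53 × 0.08 = 4.24
  Case studies 93 × 0.36 = 33.48
  Written exam 74 × 0.23 = 17.02
  Fieldwork 88 × 0.09 = 7.92
Sum = 83.405
83.405 is ≥ 83 and < 87 → B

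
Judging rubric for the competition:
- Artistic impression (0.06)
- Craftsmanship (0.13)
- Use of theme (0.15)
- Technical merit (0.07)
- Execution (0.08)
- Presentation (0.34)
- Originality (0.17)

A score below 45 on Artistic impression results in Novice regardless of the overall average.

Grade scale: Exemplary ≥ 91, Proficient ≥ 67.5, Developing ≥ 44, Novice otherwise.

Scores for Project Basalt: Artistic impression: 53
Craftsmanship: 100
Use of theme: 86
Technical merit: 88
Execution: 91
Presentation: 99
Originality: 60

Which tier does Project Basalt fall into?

Artistic impression score 53 ≥ 45: minimum met.
Weighted total:
  Artistic impression 53 × 0.06 = 3.18
  Craftsmanship 100 × 0.13 = 13
  Use of theme 86 × 0.15 = 12.9
  Technical merit 88 × 0.07 = 6.16
  Execution 91 × 0.08 = 7.28
  Presentation 99 × 0.34 = 33.66
  Originality 60 × 0.17 = 10.2
Sum = 86.38
86.38 is ≥ 67.5 and < 91 → Proficient

Proficient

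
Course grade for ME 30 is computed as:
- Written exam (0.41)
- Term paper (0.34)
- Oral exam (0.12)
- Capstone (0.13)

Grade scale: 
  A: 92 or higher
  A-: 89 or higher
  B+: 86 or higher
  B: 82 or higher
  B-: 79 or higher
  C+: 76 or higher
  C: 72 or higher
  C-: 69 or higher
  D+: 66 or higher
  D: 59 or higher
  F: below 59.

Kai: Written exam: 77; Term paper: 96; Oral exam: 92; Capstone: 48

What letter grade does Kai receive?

B-

Weighted total:
  Written exam 77 × 0.41 = 31.57
  Term paper 96 × 0.34 = 32.64
  Oral exam 92 × 0.12 = 11.04
  Capstone 48 × 0.13 = 6.24
Sum = 81.49
81.49 is ≥ 79 and < 82 → B-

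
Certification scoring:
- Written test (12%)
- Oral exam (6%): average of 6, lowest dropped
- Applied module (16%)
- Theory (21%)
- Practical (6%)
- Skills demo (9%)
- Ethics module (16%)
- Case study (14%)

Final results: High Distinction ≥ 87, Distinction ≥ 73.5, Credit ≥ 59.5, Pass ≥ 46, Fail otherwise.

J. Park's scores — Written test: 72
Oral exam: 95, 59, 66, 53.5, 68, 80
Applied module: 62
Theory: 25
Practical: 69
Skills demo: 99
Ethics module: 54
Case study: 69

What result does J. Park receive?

Oral exam: drop 53.5 → average of remaining 5 = 368/5 = 73.6
Weighted total:
  Written test 72 × 0.12 = 8.64
  Oral exam 73.6 × 0.06 = 4.416
  Applied module 62 × 0.16 = 9.92
  Theory 25 × 0.21 = 5.25
  Practical 69 × 0.06 = 4.14
  Skills demo 99 × 0.09 = 8.91
  Ethics module 54 × 0.16 = 8.64
  Case study 69 × 0.14 = 9.66
Sum = 59.576
59.576 is ≥ 59.5 and < 73.5 → Credit

Credit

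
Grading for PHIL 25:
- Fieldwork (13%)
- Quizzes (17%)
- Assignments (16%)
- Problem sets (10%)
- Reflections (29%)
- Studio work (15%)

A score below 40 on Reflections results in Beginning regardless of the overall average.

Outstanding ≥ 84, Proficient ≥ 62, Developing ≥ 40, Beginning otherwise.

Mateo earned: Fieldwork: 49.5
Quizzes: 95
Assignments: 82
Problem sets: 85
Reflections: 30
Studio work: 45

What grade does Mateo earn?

Reflections score 30 < 40: minimum not met.
Weighted total:
  Fieldwork 49.5 × 0.13 = 6.435
  Quizzes 95 × 0.17 = 16.15
  Assignments 82 × 0.16 = 13.12
  Problem sets 85 × 0.1 = 8.5
  Reflections 30 × 0.29 = 8.7
  Studio work 45 × 0.15 = 6.75
Sum = 59.655
Because the Reflections minimum was not met, the result is Beginning.

Beginning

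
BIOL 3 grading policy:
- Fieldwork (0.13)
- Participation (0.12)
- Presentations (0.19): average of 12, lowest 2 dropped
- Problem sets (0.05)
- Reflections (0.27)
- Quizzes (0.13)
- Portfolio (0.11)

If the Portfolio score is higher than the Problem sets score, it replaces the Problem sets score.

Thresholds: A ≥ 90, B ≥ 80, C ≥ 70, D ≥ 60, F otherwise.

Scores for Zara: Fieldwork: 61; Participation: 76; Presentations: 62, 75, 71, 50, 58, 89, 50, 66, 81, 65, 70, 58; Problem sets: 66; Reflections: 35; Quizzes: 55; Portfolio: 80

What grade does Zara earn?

F

Presentations: drop 50, 50 → average of remaining 10 = 695/10 = 69.5
Portfolio (80) > Problem sets (66), so Problem sets counts as 80.
Weighted total:
  Fieldwork 61 × 0.13 = 7.93
  Participation 76 × 0.12 = 9.12
  Presentations 69.5 × 0.19 = 13.205
  Problem sets 80 × 0.05 = 4
  Reflections 35 × 0.27 = 9.45
  Quizzes 55 × 0.13 = 7.15
  Portfolio 80 × 0.11 = 8.8
Sum = 59.655
59.655 < 60 → F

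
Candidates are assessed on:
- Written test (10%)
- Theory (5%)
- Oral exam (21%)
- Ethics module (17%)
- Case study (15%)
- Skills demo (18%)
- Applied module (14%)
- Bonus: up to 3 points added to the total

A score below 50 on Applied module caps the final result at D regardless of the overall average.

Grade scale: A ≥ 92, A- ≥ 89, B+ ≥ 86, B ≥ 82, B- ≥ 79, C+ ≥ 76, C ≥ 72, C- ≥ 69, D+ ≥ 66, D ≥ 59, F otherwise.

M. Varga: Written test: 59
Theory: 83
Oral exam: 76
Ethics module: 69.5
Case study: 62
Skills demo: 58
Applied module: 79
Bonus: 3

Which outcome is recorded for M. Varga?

C-

Applied module score 79 ≥ 50: minimum met.
Weighted total:
  Written test 59 × 0.1 = 5.9
  Theory 83 × 0.05 = 4.15
  Oral exam 76 × 0.21 = 15.96
  Ethics module 69.5 × 0.17 = 11.815
  Case study 62 × 0.15 = 9.3
  Skills demo 58 × 0.18 = 10.44
  Applied module 79 × 0.14 = 11.06
Sum = 68.625
Bonus: 68.625 + 3 = 71.625
71.625 is ≥ 69 and < 72 → C-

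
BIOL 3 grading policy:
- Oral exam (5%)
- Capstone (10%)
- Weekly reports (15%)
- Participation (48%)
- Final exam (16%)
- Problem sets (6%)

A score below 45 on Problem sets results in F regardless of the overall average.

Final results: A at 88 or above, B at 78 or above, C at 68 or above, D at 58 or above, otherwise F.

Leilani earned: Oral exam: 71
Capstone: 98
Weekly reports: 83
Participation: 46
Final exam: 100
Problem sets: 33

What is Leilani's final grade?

F

Problem sets score 33 < 45: minimum not met.
Weighted total:
  Oral exam 71 × 0.05 = 3.55
  Capstone 98 × 0.1 = 9.8
  Weekly reports 83 × 0.15 = 12.45
  Participation 46 × 0.48 = 22.08
  Final exam 100 × 0.16 = 16
  Problem sets 33 × 0.06 = 1.98
Sum = 65.86
Because the Problem sets minimum was not met, the result is F.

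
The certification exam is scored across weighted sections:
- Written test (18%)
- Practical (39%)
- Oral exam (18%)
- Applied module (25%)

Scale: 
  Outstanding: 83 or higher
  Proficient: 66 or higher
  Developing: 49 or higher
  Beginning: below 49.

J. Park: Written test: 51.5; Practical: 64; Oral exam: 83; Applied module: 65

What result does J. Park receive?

Developing

Weighted total:
  Written test 51.5 × 0.18 = 9.27
  Practical 64 × 0.39 = 24.96
  Oral exam 83 × 0.18 = 14.94
  Applied module 65 × 0.25 = 16.25
Sum = 65.42
65.42 is ≥ 49 and < 66 → Developing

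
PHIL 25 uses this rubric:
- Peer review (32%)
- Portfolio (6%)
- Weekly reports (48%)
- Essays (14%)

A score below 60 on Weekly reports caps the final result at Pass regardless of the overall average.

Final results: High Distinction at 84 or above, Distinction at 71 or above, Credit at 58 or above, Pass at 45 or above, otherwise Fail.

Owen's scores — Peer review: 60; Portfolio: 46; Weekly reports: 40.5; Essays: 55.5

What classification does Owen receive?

Pass

Weekly reports score 40.5 < 60: minimum not met.
Weighted total:
  Peer review 60 × 0.32 = 19.2
  Portfolio 46 × 0.06 = 2.76
  Weekly reports 40.5 × 0.48 = 19.44
  Essays 55.5 × 0.14 = 7.77
Sum = 49.17
49.17 would be Pass; cap at Pass applies → Pass.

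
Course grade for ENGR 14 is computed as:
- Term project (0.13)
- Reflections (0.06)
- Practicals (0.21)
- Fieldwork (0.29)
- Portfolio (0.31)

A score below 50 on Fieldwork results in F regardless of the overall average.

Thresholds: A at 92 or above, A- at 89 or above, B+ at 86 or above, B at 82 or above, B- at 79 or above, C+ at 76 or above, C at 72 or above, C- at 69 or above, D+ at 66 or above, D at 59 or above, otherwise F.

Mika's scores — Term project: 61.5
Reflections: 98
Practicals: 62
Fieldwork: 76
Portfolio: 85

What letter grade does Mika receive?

C

Fieldwork score 76 ≥ 50: minimum met.
Weighted total:
  Term project 61.5 × 0.13 = 7.995
  Reflections 98 × 0.06 = 5.88
  Practicals 62 × 0.21 = 13.02
  Fieldwork 76 × 0.29 = 22.04
  Portfolio 85 × 0.31 = 26.35
Sum = 75.285
75.285 is ≥ 72 and < 76 → C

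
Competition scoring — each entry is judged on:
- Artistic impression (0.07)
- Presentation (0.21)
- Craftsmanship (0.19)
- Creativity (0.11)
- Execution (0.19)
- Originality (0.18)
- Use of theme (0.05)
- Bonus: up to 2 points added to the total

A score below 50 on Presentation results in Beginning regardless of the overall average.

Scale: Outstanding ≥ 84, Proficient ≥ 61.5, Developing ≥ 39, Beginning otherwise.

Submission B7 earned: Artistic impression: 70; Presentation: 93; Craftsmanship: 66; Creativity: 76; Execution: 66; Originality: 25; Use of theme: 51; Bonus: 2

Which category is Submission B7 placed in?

Presentation score 93 ≥ 50: minimum met.
Weighted total:
  Artistic impression 70 × 0.07 = 4.9
  Presentation 93 × 0.21 = 19.53
  Craftsmanship 66 × 0.19 = 12.54
  Creativity 76 × 0.11 = 8.36
  Execution 66 × 0.19 = 12.54
  Originality 25 × 0.18 = 4.5
  Use of theme 51 × 0.05 = 2.55
Sum = 64.92
Bonus: 64.92 + 2 = 66.92
66.92 is ≥ 61.5 and < 84 → Proficient

Proficient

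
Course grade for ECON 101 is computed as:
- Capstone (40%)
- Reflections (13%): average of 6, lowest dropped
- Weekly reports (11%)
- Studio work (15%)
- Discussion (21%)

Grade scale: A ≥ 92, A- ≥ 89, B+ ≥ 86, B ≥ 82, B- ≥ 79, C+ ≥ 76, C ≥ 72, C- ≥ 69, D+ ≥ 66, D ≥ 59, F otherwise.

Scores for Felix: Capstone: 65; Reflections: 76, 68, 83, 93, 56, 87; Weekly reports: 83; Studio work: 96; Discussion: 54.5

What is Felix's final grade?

Reflections: drop 56 → average of remaining 5 = 407/5 = 81.4
Weighted total:
  Capstone 65 × 0.4 = 26
  Reflections 81.4 × 0.13 = 10.582
  Weekly reports 83 × 0.11 = 9.13
  Studio work 96 × 0.15 = 14.4
  Discussion 54.5 × 0.21 = 11.445
Sum = 71.557
71.557 is ≥ 69 and < 72 → C-

C-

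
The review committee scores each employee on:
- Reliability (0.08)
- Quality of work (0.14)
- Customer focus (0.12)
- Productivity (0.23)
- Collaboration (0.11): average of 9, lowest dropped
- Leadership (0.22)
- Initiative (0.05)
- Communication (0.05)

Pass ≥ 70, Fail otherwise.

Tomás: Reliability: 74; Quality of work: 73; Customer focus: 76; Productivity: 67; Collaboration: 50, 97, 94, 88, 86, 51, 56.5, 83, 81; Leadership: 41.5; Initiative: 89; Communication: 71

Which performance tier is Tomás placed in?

Collaboration: drop 50 → average of remaining 8 = 636.5/8 = 79.5625
Weighted total:
  Reliability 74 × 0.08 = 5.92
  Quality of work 73 × 0.14 = 10.22
  Customer focus 76 × 0.12 = 9.12
  Productivity 67 × 0.23 = 15.41
  Collaboration 79.5625 × 0.11 = 8.751875
  Leadership 41.5 × 0.22 = 9.13
  Initiative 89 × 0.05 = 4.45
  Communication 71 × 0.05 = 3.55
Sum = 66.551875
66.551875 < 70 → Fail

Fail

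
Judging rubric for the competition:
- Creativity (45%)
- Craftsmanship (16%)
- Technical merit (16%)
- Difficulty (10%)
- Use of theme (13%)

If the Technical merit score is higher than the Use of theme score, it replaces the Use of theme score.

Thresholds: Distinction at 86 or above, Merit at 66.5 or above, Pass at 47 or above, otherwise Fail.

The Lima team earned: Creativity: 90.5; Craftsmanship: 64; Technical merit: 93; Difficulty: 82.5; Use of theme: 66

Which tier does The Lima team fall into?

Distinction

Technical merit (93) > Use of theme (66), so Use of theme counts as 93.
Weighted total:
  Creativity 90.5 × 0.45 = 40.725
  Craftsmanship 64 × 0.16 = 10.24
  Technical merit 93 × 0.16 = 14.88
  Difficulty 82.5 × 0.1 = 8.25
  Use of theme 93 × 0.13 = 12.09
Sum = 86.185
86.185 ≥ 86 → Distinction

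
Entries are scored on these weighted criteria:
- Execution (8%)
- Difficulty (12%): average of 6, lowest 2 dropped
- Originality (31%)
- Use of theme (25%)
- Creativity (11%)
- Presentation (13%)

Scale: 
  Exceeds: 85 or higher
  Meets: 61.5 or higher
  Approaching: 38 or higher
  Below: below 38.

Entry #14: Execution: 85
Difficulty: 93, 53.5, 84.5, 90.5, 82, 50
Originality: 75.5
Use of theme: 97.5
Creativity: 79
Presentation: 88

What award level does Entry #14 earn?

Difficulty: drop 50, 53.5 → average of remaining 4 = 350/4 = 87.5
Weighted total:
  Execution 85 × 0.08 = 6.8
  Difficulty 87.5 × 0.12 = 10.5
  Originality 75.5 × 0.31 = 23.405
  Use of theme 97.5 × 0.25 = 24.375
  Creativity 79 × 0.11 = 8.69
  Presentation 88 × 0.13 = 11.44
Sum = 85.21
85.21 ≥ 85 → Exceeds

Exceeds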